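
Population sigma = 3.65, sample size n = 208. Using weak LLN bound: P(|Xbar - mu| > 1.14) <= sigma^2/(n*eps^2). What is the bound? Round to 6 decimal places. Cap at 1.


bound = min(1, sigma^2/(n*eps^2))
sigma^2 = 3.65^2 = 13.3225
n*eps^2 = 208 * 1.14^2 = 208 * 1.2996 = 270.3168
sigma^2/(n*eps^2) = 13.3225 / 270.3168 ≈ 0.04928477

0.049285


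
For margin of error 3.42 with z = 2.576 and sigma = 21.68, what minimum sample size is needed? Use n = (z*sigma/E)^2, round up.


z*sigma/E = 2.576 * 21.68 / 3.42 ≈ 16.329731
(z*sigma/E)^2 ≈ 266.660114
round up: n = 267

267


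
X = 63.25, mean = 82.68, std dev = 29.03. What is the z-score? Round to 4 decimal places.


z = (X - mu) / sigma
X - mu = 63.25 - 82.68 = -19.43
z = -19.43 / 29.03 = -1943/2903 ≈ -0.669308

-0.6693


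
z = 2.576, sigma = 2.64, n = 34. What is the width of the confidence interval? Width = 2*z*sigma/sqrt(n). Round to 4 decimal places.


width = 2*z*sigma/sqrt(n)
2*z*sigma = 2 * 2.576 * 2.64 = 13.60128
sqrt(34) ≈ 5.830952
width = 13.60128 / 5.830952 ≈ 2.332600

2.3326


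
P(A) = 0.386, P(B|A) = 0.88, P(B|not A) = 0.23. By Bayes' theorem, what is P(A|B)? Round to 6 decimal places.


P(A|B) = P(B|A)*P(A) / P(B), P(B) = P(B|A)*P(A) + P(B|not A)*P(not A)
P(B|A)*P(A) = 0.88 * 0.386 = 0.33968
P(B|not A)*P(not A) = 0.23 * 0.614 = 0.14122
P(B) = 0.33968 + 0.14122 = 0.4809
P(A|B) = 0.33968 / 0.4809 ≈ 0.70634227

0.706342


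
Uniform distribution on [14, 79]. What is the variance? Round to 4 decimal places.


Var = (b-a)^2 / 12
(b-a)^2 = (79 - 14)^2 = 4225
Var = 4225/12 ≈ 352.083333

352.0833


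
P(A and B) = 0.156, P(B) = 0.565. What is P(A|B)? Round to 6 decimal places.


P(A|B) = P(A and B) / P(B) = 0.156 / 0.565 = 156/565 ≈ 0.27610619

0.276106


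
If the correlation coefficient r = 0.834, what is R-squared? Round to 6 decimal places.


R^2 = r^2 = (0.834)^2 = 0.695556

0.695556


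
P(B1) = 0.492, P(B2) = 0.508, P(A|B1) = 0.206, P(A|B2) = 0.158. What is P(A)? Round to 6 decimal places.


P(A) = P(A|B1)*P(B1) + P(A|B2)*P(B2)
P(A|B1)*P(B1) = 0.206 * 0.492 = 0.101352
P(A|B2)*P(B2) = 0.158 * 0.508 = 0.080264
P(A) = 0.101352 + 0.080264 = 0.181616

0.181616


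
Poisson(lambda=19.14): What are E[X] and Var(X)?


E[X] = Var(X) = lambda = 19.14

19.14, 19.14


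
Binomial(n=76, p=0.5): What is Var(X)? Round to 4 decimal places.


Var = n*p*(1-p) = 76 * 0.5 * 0.5 = 19

19.0000


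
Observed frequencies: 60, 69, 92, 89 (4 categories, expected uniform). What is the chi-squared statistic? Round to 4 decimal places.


chi2 = sum((O-E)^2/E), E = total/4
total = 310, E = 310/4 = 77.5
(60 - 77.5)^2 / 77.5 = 306.25 / 77.5 = 245/62 ≈ 3.951613
(69 - 77.5)^2 / 77.5 = 72.25 / 77.5 = 289/310 ≈ 0.932258
(92 - 77.5)^2 / 77.5 = 210.25 / 77.5 = 841/310 ≈ 2.712903
(89 - 77.5)^2 / 77.5 = 132.25 / 77.5 = 529/310 ≈ 1.706452
chi2 = 1442/155 ≈ 9.303226

9.3032


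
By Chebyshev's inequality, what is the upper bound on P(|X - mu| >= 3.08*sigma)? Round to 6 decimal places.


P <= 1/k^2
k^2 = 3.08^2 = 9.4864
1/k^2 = 1 / 9.4864 = 625/5929 ≈ 0.10541407

0.105414


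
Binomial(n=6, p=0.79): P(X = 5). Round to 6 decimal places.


P = C(n,k) * p^k * (1-p)^(n-k)
C(6,5) = 6
p^k = 0.79^5 ≈ 0.3077056
(1-p)^(n-k) = 0.21^1 = 0.21
P = 6 * 0.3077056 * 0.21 ≈ 0.387709

0.387709


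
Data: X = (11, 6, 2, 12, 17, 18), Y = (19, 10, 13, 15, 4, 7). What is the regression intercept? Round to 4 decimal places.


a = ybar - b*xbar, where b = sum((xi-xbar)(yi-ybar)) / sum((xi-xbar)^2)
n = 6, xbar = 66/6 = 11, ybar = 68/6 = 34/3 ≈ 11.333333
Sxy = sum((xi-xbar)(yi-ybar)) = -79
Sxx = sum((xi-xbar)^2) = 192
b = Sxy / Sxx = -79/192 ≈ -0.411458
a = 11.333333 - (-0.411458) * 11 = 15.859375

15.8594


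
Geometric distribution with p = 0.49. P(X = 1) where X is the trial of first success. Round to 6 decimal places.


P = (1-p)^(k-1) * p
(1-p)^(k-1) = 0.51^0 = 1
P = 1 * 0.49 = 0.49

0.490000


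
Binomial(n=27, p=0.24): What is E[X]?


E[X] = n*p = 27 * 0.24 = 6.48

6.48


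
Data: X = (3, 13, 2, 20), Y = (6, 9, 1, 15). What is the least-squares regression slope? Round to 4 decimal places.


b = sum((xi-xbar)(yi-ybar)) / sum((xi-xbar)^2)
n = 4, xbar = 38/4 = 9.5, ybar = 31/4 = 7.75
Sxy = sum((xi-xbar)(yi-ybar)) = 142.5
Sxx = sum((xi-xbar)^2) = 221
b = Sxy / Sxx = 285/442 ≈ 0.644796

0.6448


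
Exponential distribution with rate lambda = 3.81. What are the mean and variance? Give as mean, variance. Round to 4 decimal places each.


mean = 1/lam, var = 1/lam^2
mean = 1 / 3.81 = 100/381 ≈ 0.262467
lam^2 = 3.81^2 = 14.5161
var = 1 / 14.5161 ≈ 0.068889

0.2625, 0.0689


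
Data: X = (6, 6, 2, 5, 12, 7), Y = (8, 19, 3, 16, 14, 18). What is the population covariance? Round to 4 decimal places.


Cov = (1/n)*sum((xi-xbar)(yi-ybar))
n = 6, xbar = 38/6 = 19/3 ≈ 6.333333, ybar = 78/6 = 13
sum((xi-xbar)(yi-ybar)) = 48
Cov = 48 / 6 = 8

8.0000


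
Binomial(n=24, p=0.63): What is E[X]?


E[X] = n*p = 24 * 0.63 = 15.12

15.12


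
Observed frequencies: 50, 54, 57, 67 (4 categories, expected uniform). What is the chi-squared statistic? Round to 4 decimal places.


chi2 = sum((O-E)^2/E), E = total/4
total = 228, E = 228/4 = 57
(50 - 57)^2 / 57 = 49 / 57 = 49/57 ≈ 0.859649
(54 - 57)^2 / 57 = 9 / 57 = 3/19 ≈ 0.157895
(57 - 57)^2 / 57 = 0 / 57 = 0
(67 - 57)^2 / 57 = 100 / 57 = 100/57 ≈ 1.754386
chi2 = 158/57 ≈ 2.771930

2.7719


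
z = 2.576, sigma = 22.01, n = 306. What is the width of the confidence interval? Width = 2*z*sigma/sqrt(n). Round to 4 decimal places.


width = 2*z*sigma/sqrt(n)
2*z*sigma = 2 * 2.576 * 22.01 = 113.39552
sqrt(306) ≈ 17.492856
width = 113.39552 / 17.492856 ≈ 6.482390

6.4824


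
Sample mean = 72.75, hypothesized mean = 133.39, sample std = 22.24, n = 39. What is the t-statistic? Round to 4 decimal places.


t = (xbar - mu0) / (s/sqrt(n))
xbar - mu0 = 72.75 - 133.39 = -60.64
sqrt(39) ≈ 6.24499800
s/sqrt(n) = 22.24 / 6.24499800 ≈ 3.56125014
t = -60.64 / 3.56125014 ≈ -17.027728

-17.0277


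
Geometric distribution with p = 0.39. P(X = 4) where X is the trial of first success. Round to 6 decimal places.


P = (1-p)^(k-1) * p
(1-p)^(k-1) = 0.61^3 = 0.226981
P = 0.226981 * 0.39 = 0.08852259

0.088523


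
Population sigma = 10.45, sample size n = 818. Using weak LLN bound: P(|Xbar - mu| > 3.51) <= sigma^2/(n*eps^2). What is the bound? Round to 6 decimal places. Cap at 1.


bound = min(1, sigma^2/(n*eps^2))
sigma^2 = 10.45^2 = 109.2025
n*eps^2 = 818 * 3.51^2 = 818 * 12.3201 = 10077.8418
sigma^2/(n*eps^2) = 109.2025 / 10077.8418 ≈ 0.01083590

0.010836


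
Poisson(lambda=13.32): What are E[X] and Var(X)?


E[X] = Var(X) = lambda = 13.32

13.32, 13.32


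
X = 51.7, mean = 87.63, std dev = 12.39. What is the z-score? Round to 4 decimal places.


z = (X - mu) / sigma
X - mu = 51.7 - 87.63 = -35.93
z = -35.93 / 12.39 = -3593/1239 ≈ -2.899919

-2.8999


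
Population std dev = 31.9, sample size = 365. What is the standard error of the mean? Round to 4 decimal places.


SE = sigma / sqrt(n)
sqrt(365) ≈ 19.104973
SE = 31.9 / 19.104973 ≈ 1.669722

1.6697


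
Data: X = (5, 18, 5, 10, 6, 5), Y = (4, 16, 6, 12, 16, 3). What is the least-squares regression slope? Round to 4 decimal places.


b = sum((xi-xbar)(yi-ybar)) / sum((xi-xbar)^2)
n = 6, xbar = 49/6 ≈ 8.166667, ybar = 57/6 = 9.5
Sxy = sum((xi-xbar)(yi-ybar)) = 103.5
Sxx = sum((xi-xbar)^2) = 809/6 ≈ 134.833333
b = Sxy / Sxx = 621/809 ≈ 0.767614

0.7676


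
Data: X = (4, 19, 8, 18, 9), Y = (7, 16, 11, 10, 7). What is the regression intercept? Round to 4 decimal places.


a = ybar - b*xbar, where b = sum((xi-xbar)(yi-ybar)) / sum((xi-xbar)^2)
n = 5, xbar = 58/5 = 11.6, ybar = 51/5 = 10.2
Sxy = sum((xi-xbar)(yi-ybar)) = 71.4
Sxx = sum((xi-xbar)^2) = 173.2
b = Sxy / Sxx = 357/866 ≈ 0.412240
a = 10.2 - 0.412240 * 11.6 = 2346/433 ≈ 5.418014

5.4180


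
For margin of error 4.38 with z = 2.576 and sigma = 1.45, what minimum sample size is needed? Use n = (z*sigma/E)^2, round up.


z*sigma/E = 2.576 * 1.45 / 4.38 = 4669/5475 ≈ 0.852785
(z*sigma/E)^2 ≈ 0.727243
round up: n = 1

1


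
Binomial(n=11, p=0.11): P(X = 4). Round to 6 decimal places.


P = C(n,k) * p^k * (1-p)^(n-k)
C(11,4) = 330
p^k = 0.11^4 = 0.00014641
(1-p)^(n-k) = 0.89^7 ≈ 0.4423133
P = 330 * 0.00014641 * 0.4423133 ≈ 0.021371

0.021371


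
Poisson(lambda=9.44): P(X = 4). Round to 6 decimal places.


P = e^(-lam) * lam^k / k!
e^(-9.44) ≈ 0.00007948041
lam^k = 9.44^4 ≈ 7941.233705
k! = 4! = 24
P = 0.00007948041 * 7941.233705 / 24 ≈ 0.026299

0.026299


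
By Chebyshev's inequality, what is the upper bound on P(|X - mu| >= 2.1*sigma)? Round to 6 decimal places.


P <= 1/k^2
k^2 = 2.1^2 = 4.41
1/k^2 = 1 / 4.41 = 100/441 ≈ 0.22675737

0.226757


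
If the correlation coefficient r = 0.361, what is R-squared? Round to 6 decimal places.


R^2 = r^2 = (0.361)^2 = 0.130321

0.130321


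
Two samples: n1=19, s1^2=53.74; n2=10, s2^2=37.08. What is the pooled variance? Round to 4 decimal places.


sp^2 = ((n1-1)*s1^2 + (n2-1)*s2^2)/(n1+n2-2)
(n1-1)*s1^2 = 18 * 53.74 = 967.32
(n2-1)*s2^2 = 9 * 37.08 = 333.72
numerator = 967.32 + 333.72 = 1301.04
n1+n2-2 = 27
sp^2 = 1301.04 / 27 = 3614/75 ≈ 48.186667

48.1867


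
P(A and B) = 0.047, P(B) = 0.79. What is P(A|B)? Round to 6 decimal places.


P(A|B) = P(A and B) / P(B) = 0.047 / 0.79 = 47/790 ≈ 0.05949367

0.059494


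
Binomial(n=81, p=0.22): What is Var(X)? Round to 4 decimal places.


Var = n*p*(1-p) = 81 * 0.22 * 0.78 = 13.8996

13.8996


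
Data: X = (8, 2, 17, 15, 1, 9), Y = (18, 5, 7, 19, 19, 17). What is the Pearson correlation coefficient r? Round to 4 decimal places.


r = sum((xi-xbar)(yi-ybar)) / sqrt(sum((xi-xbar)^2) * sum((yi-ybar)^2))
n = 6, xbar = 52/6 = 26/3 ≈ 8.666667, ybar = 85/6 ≈ 14.166667
Sxy = sum((xi-xbar)(yi-ybar)) = -20/3 ≈ -6.666667
Sxx = sum((xi-xbar)^2) = 640/3 ≈ 213.333333
Syy = sum((yi-ybar)^2) = 1229/6 ≈ 204.833333
sqrt(Sxx*Syy) ≈ 209.040134
r = Sxy / sqrt(Sxx*Syy) = -6.666667 / 209.040134 ≈ -0.031892

-0.0319


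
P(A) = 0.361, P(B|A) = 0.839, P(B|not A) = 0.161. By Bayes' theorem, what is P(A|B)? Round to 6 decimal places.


P(A|B) = P(B|A)*P(A) / P(B), P(B) = P(B|A)*P(A) + P(B|not A)*P(not A)
P(B|A)*P(A) = 0.839 * 0.361 = 0.302879
P(B|not A)*P(not A) = 0.161 * 0.639 = 0.102879
P(B) = 0.302879 + 0.102879 = 0.405758
P(A|B) = 0.302879 / 0.405758 ≈ 0.74645232

0.746452


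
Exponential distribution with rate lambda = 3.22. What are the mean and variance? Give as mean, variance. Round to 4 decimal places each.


mean = 1/lam, var = 1/lam^2
mean = 1 / 3.22 = 50/161 ≈ 0.310559
lam^2 = 3.22^2 = 10.3684
var = 1 / 10.3684 ≈ 0.096447

0.3106, 0.0964


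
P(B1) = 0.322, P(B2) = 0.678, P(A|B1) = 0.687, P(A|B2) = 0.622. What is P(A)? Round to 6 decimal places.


P(A) = P(A|B1)*P(B1) + P(A|B2)*P(B2)
P(A|B1)*P(B1) = 0.687 * 0.322 = 0.221214
P(A|B2)*P(B2) = 0.622 * 0.678 = 0.421716
P(A) = 0.221214 + 0.421716 = 0.64293

0.642930


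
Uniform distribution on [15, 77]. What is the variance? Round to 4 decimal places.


Var = (b-a)^2 / 12
(b-a)^2 = (77 - 15)^2 = 3844
Var = 3844/12 ≈ 320.333333

320.3333


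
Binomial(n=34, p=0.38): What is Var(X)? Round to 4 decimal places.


Var = n*p*(1-p) = 34 * 0.38 * 0.62 = 8.0104

8.0104


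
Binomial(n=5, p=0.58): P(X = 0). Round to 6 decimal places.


P = C(n,k) * p^k * (1-p)^(n-k)
C(5,0) = 1
p^k = 0.58^0 = 1
(1-p)^(n-k) = 0.42^5 ≈ 0.01306912
P = 1 * 1 * 0.01306912 ≈ 0.013069

0.013069


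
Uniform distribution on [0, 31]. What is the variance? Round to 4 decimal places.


Var = (b-a)^2 / 12
(b-a)^2 = (31 - 0)^2 = 961
Var = 961/12 ≈ 80.083333

80.0833


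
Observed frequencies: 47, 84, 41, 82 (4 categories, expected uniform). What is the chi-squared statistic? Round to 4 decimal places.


chi2 = sum((O-E)^2/E), E = total/4
total = 254, E = 254/4 = 63.5
(47 - 63.5)^2 / 63.5 = 272.25 / 63.5 = 1089/254 ≈ 4.287402
(84 - 63.5)^2 / 63.5 = 420.25 / 63.5 = 1681/254 ≈ 6.618110
(41 - 63.5)^2 / 63.5 = 506.25 / 63.5 = 2025/254 ≈ 7.972441
(82 - 63.5)^2 / 63.5 = 342.25 / 63.5 = 1369/254 ≈ 5.389764
chi2 = 3082/127 ≈ 24.267717

24.2677


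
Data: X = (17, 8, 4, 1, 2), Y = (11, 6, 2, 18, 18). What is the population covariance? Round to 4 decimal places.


Cov = (1/n)*sum((xi-xbar)(yi-ybar))
n = 5, xbar = 32/5 = 6.4, ybar = 55/5 = 11
sum((xi-xbar)(yi-ybar)) = -55
Cov = -55 / 5 = -11

-11.0000


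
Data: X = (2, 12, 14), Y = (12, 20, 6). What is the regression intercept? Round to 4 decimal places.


a = ybar - b*xbar, where b = sum((xi-xbar)(yi-ybar)) / sum((xi-xbar)^2)
n = 3, xbar = 28/3 ≈ 9.333333, ybar = 38/3 ≈ 12.666667
Sxy = sum((xi-xbar)(yi-ybar)) = -20/3 ≈ -6.666667
Sxx = sum((xi-xbar)^2) = 248/3 ≈ 82.666667
b = Sxy / Sxx = -5/62 ≈ -0.080645
a = 12.666667 - (-0.080645) * 9.333333 = 416/31 ≈ 13.419355

13.4194


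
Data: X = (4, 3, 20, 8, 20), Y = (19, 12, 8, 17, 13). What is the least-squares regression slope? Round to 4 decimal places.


b = sum((xi-xbar)(yi-ybar)) / sum((xi-xbar)^2)
n = 5, xbar = 55/5 = 11, ybar = 69/5 = 13.8
Sxy = sum((xi-xbar)(yi-ybar)) = -91
Sxx = sum((xi-xbar)^2) = 284
b = Sxy / Sxx = -91/284 ≈ -0.320423

-0.3204


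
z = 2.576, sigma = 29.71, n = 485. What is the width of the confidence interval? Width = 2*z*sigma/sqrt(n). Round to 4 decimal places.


width = 2*z*sigma/sqrt(n)
2*z*sigma = 2 * 2.576 * 29.71 = 153.06592
sqrt(485) ≈ 22.022716
width = 153.06592 / 22.022716 ≈ 6.950365

6.9504


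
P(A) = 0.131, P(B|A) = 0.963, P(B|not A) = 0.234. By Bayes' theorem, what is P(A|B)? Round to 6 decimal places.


P(A|B) = P(B|A)*P(A) / P(B), P(B) = P(B|A)*P(A) + P(B|not A)*P(not A)
P(B|A)*P(A) = 0.963 * 0.131 = 0.126153
P(B|not A)*P(not A) = 0.234 * 0.869 = 0.203346
P(B) = 0.126153 + 0.203346 = 0.329499
P(A|B) = 0.126153 / 0.329499 ≈ 0.38286307

0.382863


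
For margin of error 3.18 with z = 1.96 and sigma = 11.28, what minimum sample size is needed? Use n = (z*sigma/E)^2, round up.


z*sigma/E = 1.96 * 11.28 / 3.18 = 9212/1325 ≈ 6.952453
(z*sigma/E)^2 ≈ 48.336600
round up: n = 49

49


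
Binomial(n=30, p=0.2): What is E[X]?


E[X] = n*p = 30 * 0.2 = 6

6


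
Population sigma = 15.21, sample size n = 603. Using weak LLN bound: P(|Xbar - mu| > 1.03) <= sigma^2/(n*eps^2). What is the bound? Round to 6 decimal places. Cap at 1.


bound = min(1, sigma^2/(n*eps^2))
sigma^2 = 15.21^2 = 231.3441
n*eps^2 = 603 * 1.03^2 = 603 * 1.0609 = 639.7227
sigma^2/(n*eps^2) = 231.3441 / 639.7227 ≈ 0.36163184

0.361632


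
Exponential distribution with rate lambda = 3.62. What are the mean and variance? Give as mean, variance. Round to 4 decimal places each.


mean = 1/lam, var = 1/lam^2
mean = 1 / 3.62 = 50/181 ≈ 0.276243
lam^2 = 3.62^2 = 13.1044
var = 1 / 13.1044 ≈ 0.076310

0.2762, 0.0763


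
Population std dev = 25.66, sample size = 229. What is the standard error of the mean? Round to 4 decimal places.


SE = sigma / sqrt(n)
sqrt(229) ≈ 15.132746
SE = 25.66 / 15.132746 ≈ 1.695661

1.6957


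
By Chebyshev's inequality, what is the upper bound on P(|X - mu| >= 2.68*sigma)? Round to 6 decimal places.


P <= 1/k^2
k^2 = 2.68^2 = 7.1824
1/k^2 = 1 / 7.1824 = 625/4489 ≈ 0.13922923

0.139229


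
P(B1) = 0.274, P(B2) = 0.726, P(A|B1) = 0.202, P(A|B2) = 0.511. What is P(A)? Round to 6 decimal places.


P(A) = P(A|B1)*P(B1) + P(A|B2)*P(B2)
P(A|B1)*P(B1) = 0.202 * 0.274 = 0.055348
P(A|B2)*P(B2) = 0.511 * 0.726 = 0.370986
P(A) = 0.055348 + 0.370986 = 0.426334

0.426334


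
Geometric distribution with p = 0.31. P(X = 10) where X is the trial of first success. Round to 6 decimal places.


P = (1-p)^(k-1) * p
(1-p)^(k-1) = 0.69^9 ≈ 0.03545209
P = 0.03545209 * 0.31 ≈ 0.01099015

0.010990


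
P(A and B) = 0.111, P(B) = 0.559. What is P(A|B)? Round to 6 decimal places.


P(A|B) = P(A and B) / P(B) = 0.111 / 0.559 = 111/559 ≈ 0.19856887

0.198569


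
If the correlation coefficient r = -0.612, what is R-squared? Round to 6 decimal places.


R^2 = r^2 = (-0.612)^2 = 0.374544

0.374544


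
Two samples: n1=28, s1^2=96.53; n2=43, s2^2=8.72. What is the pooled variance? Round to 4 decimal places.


sp^2 = ((n1-1)*s1^2 + (n2-1)*s2^2)/(n1+n2-2)
(n1-1)*s1^2 = 27 * 96.53 = 2606.31
(n2-1)*s2^2 = 42 * 8.72 = 366.24
numerator = 2606.31 + 366.24 = 2972.55
n1+n2-2 = 69
sp^2 = 2972.55 / 69 = 19817/460 ≈ 43.080435

43.0804


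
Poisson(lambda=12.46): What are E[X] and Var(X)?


E[X] = Var(X) = lambda = 12.46

12.46, 12.46


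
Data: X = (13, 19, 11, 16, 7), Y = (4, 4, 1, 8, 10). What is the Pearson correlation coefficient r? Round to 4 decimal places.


r = sum((xi-xbar)(yi-ybar)) / sqrt(sum((xi-xbar)^2) * sum((yi-ybar)^2))
n = 5, xbar = 66/5 = 13.2, ybar = 27/5 = 5.4
Sxy = sum((xi-xbar)(yi-ybar)) = -19.4
Sxx = sum((xi-xbar)^2) = 84.8
Syy = sum((yi-ybar)^2) = 51.2
sqrt(Sxx*Syy) ≈ 65.892033
r = Sxy / sqrt(Sxx*Syy) = -19.4 / 65.892033 ≈ -0.294421

-0.2944


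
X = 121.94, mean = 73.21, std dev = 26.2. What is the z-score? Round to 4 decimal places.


z = (X - mu) / sigma
X - mu = 121.94 - 73.21 = 48.73
z = 48.73 / 26.2 = 4873/2620 ≈ 1.859924

1.8599


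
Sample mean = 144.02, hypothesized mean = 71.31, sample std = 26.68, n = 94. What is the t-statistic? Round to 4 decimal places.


t = (xbar - mu0) / (s/sqrt(n))
xbar - mu0 = 144.02 - 71.31 = 72.71
sqrt(94) ≈ 9.69535971
s/sqrt(n) = 26.68 / 9.69535971 ≈ 2.75183189
t = 72.71 / 2.75183189 ≈ 26.422399

26.4224


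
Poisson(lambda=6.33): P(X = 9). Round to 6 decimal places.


P = e^(-lam) * lam^k / k!
e^(-6.33) ≈ 0.001782034
lam^k = 6.33^9 ≈ 16316739.881869
k! = 9! = 362880
P = 0.001782034 * 16316739.881869 / 362880 ≈ 0.080128

0.080128


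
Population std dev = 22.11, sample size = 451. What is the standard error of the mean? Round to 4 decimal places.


SE = sigma / sqrt(n)
sqrt(451) ≈ 21.236761
SE = 22.11 / 21.236761 ≈ 1.041119

1.0411


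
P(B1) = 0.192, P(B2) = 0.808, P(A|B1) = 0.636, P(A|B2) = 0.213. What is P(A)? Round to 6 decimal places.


P(A) = P(A|B1)*P(B1) + P(A|B2)*P(B2)
P(A|B1)*P(B1) = 0.636 * 0.192 = 0.122112
P(A|B2)*P(B2) = 0.213 * 0.808 = 0.172104
P(A) = 0.122112 + 0.172104 = 0.294216

0.294216


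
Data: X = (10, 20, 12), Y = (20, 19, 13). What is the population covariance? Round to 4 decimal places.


Cov = (1/n)*sum((xi-xbar)(yi-ybar))
n = 3, xbar = 42/3 = 14, ybar = 52/3 ≈ 17.333333
sum((xi-xbar)(yi-ybar)) = 8
Cov = 8 / 3 = 8/3 ≈ 2.666667

2.6667


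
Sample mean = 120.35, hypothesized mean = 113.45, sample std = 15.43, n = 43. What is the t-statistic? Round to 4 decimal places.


t = (xbar - mu0) / (s/sqrt(n))
xbar - mu0 = 120.35 - 113.45 = 6.9
sqrt(43) ≈ 6.55743852
s/sqrt(n) = 15.43 / 6.55743852 ≈ 2.35305294
t = 6.9 / 2.35305294 ≈ 2.932361

2.9324


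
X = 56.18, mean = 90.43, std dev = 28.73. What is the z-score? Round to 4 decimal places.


z = (X - mu) / sigma
X - mu = 56.18 - 90.43 = -34.25
z = -34.25 / 28.73 = -3425/2873 ≈ -1.192134

-1.1921


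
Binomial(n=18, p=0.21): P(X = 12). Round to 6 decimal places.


P = C(n,k) * p^k * (1-p)^(n-k)
C(18,12) = 18564
p^k = 0.21^12 ≈ 0.000000007355828
(1-p)^(n-k) = 0.79^6 ≈ 0.2430875
P = 18564 * 0.000000007355828 * 0.2430875 ≈ 0.000033

0.000033


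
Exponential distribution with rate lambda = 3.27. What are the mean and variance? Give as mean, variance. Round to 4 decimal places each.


mean = 1/lam, var = 1/lam^2
mean = 1 / 3.27 = 100/327 ≈ 0.305810
lam^2 = 3.27^2 = 10.6929
var = 1 / 10.6929 ≈ 0.093520

0.3058, 0.0935


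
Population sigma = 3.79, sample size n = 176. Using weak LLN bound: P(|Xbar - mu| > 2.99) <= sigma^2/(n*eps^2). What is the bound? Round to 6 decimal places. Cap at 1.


bound = min(1, sigma^2/(n*eps^2))
sigma^2 = 3.79^2 = 14.3641
n*eps^2 = 176 * 2.99^2 = 176 * 8.9401 = 1573.4576
sigma^2/(n*eps^2) = 14.3641 / 1573.4576 ≈ 0.00912900

0.009129


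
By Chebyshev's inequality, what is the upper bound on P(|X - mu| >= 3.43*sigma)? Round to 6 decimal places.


P <= 1/k^2
k^2 = 3.43^2 = 11.7649
1/k^2 = 1 / 11.7649 ≈ 0.08499860

0.084999


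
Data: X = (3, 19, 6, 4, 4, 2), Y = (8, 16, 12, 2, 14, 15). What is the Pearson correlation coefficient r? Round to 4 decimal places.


r = sum((xi-xbar)(yi-ybar)) / sqrt(sum((xi-xbar)^2) * sum((yi-ybar)^2))
n = 6, xbar = 38/6 = 19/3 ≈ 6.333333, ybar = 67/6 ≈ 11.166667
Sxy = sum((xi-xbar)(yi-ybar)) = 209/3 ≈ 69.666667
Sxx = sum((xi-xbar)^2) = 604/3 ≈ 201.333333
Syy = sum((yi-ybar)^2) = 845/6 ≈ 140.833333
sqrt(Sxx*Syy) ≈ 168.387780
r = Sxy / sqrt(Sxx*Syy) = 69.666667 / 168.387780 ≈ 0.413728

0.4137


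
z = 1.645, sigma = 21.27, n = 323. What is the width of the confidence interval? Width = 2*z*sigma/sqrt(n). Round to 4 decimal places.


width = 2*z*sigma/sqrt(n)
2*z*sigma = 2 * 1.645 * 21.27 = 69.9783
sqrt(323) ≈ 17.972201
width = 69.9783 / 17.972201 ≈ 3.893697

3.8937


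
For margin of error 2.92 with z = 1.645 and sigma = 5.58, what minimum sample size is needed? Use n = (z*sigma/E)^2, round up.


z*sigma/E = 1.645 * 5.58 / 2.92 ≈ 3.143527
(z*sigma/E)^2 ≈ 9.881764
round up: n = 10

10


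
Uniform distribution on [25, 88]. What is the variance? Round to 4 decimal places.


Var = (b-a)^2 / 12
(b-a)^2 = (88 - 25)^2 = 3969
Var = 3969/12 = 330.75

330.7500


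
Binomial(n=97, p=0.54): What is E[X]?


E[X] = n*p = 97 * 0.54 = 52.38

52.38


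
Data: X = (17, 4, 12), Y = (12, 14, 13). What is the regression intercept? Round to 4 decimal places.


a = ybar - b*xbar, where b = sum((xi-xbar)(yi-ybar)) / sum((xi-xbar)^2)
n = 3, xbar = 33/3 = 11, ybar = 39/3 = 13
Sxy = sum((xi-xbar)(yi-ybar)) = -13
Sxx = sum((xi-xbar)^2) = 86
b = Sxy / Sxx = -13/86 ≈ -0.151163
a = 13 - (-0.151163) * 11 = 1261/86 ≈ 14.662791

14.6628


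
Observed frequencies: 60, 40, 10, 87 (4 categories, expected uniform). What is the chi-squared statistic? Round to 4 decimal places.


chi2 = sum((O-E)^2/E), E = total/4
total = 197, E = 197/4 = 49.25
(60 - 49.25)^2 / 49.25 = 115.5625 / 49.25 = 1849/788 ≈ 2.346447
(40 - 49.25)^2 / 49.25 = 85.5625 / 49.25 = 1369/788 ≈ 1.737310
(10 - 49.25)^2 / 49.25 = 1540.5625 / 49.25 = 24649/788 ≈ 31.280457
(87 - 49.25)^2 / 49.25 = 1425.0625 / 49.25 = 22801/788 ≈ 28.935279
chi2 = 12667/197 ≈ 64.299492

64.2995


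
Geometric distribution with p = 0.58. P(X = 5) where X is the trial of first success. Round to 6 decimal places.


P = (1-p)^(k-1) * p
(1-p)^(k-1) = 0.42^4 = 0.03111696
P = 0.03111696 * 0.58 ≈ 0.01804784

0.018048


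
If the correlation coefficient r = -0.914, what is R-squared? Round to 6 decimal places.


R^2 = r^2 = (-0.914)^2 = 0.835396

0.835396


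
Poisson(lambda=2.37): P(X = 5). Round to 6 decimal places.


P = e^(-lam) * lam^k / k!
e^(-2.37) ≈ 0.09348073
lam^k = 2.37^5 ≈ 74.772470
k! = 5! = 120
P = 0.09348073 * 74.772470 / 120 ≈ 0.058248

0.058248


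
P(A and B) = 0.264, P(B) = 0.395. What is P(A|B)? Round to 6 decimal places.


P(A|B) = P(A and B) / P(B) = 0.264 / 0.395 = 264/395 ≈ 0.66835443

0.668354


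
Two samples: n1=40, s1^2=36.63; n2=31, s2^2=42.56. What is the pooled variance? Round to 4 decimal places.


sp^2 = ((n1-1)*s1^2 + (n2-1)*s2^2)/(n1+n2-2)
(n1-1)*s1^2 = 39 * 36.63 = 1428.57
(n2-1)*s2^2 = 30 * 42.56 = 1276.8
numerator = 1428.57 + 1276.8 = 2705.37
n1+n2-2 = 69
sp^2 = 2705.37 / 69 = 90179/2300 ≈ 39.208261

39.2083


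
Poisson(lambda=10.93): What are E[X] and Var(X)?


E[X] = Var(X) = lambda = 10.93

10.93, 10.93


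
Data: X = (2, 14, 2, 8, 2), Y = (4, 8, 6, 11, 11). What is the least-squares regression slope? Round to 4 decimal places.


b = sum((xi-xbar)(yi-ybar)) / sum((xi-xbar)^2)
n = 5, xbar = 28/5 = 5.6, ybar = 40/5 = 8
Sxy = sum((xi-xbar)(yi-ybar)) = 18
Sxx = sum((xi-xbar)^2) = 115.2
b = Sxy / Sxx = 0.15625

0.1563


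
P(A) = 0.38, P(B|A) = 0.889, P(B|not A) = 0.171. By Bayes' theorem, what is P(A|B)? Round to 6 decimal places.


P(A|B) = P(B|A)*P(A) / P(B), P(B) = P(B|A)*P(A) + P(B|not A)*P(not A)
P(B|A)*P(A) = 0.889 * 0.38 = 0.33782
P(B|not A)*P(not A) = 0.171 * 0.62 = 0.10602
P(B) = 0.33782 + 0.10602 = 0.44384
P(A|B) = 0.33782 / 0.44384 = 889/1168 ≈ 0.76113014

0.761130


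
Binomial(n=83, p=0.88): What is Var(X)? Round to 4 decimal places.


Var = n*p*(1-p) = 83 * 0.88 * 0.12 = 8.7648

8.7648


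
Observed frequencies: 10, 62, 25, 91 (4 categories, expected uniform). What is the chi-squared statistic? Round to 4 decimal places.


chi2 = sum((O-E)^2/E), E = total/4
total = 188, E = 188/4 = 47
(10 - 47)^2 / 47 = 1369 / 47 = 1369/47 ≈ 29.127660
(62 - 47)^2 / 47 = 225 / 47 = 225/47 ≈ 4.787234
(25 - 47)^2 / 47 = 484 / 47 = 484/47 ≈ 10.297872
(91 - 47)^2 / 47 = 1936 / 47 = 1936/47 ≈ 41.191489
chi2 = 4014/47 ≈ 85.404255

85.4043


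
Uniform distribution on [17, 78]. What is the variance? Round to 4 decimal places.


Var = (b-a)^2 / 12
(b-a)^2 = (78 - 17)^2 = 3721
Var = 3721/12 ≈ 310.083333

310.0833


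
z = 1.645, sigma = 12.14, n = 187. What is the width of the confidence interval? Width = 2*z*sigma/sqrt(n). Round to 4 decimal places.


width = 2*z*sigma/sqrt(n)
2*z*sigma = 2 * 1.645 * 12.14 = 39.9406
sqrt(187) ≈ 13.674794
width = 39.9406 / 13.674794 ≈ 2.920746

2.9207


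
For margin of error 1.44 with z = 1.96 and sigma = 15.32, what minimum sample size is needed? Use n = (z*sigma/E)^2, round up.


z*sigma/E = 1.96 * 15.32 / 1.44 = 18767/900 ≈ 20.852222
(z*sigma/E)^2 ≈ 434.815172
round up: n = 435

435


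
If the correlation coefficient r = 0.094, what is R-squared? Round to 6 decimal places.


R^2 = r^2 = (0.094)^2 = 0.008836

0.008836


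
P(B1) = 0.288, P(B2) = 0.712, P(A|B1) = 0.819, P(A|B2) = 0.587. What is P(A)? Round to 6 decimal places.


P(A) = P(A|B1)*P(B1) + P(A|B2)*P(B2)
P(A|B1)*P(B1) = 0.819 * 0.288 = 0.235872
P(A|B2)*P(B2) = 0.587 * 0.712 = 0.417944
P(A) = 0.235872 + 0.417944 = 0.653816

0.653816


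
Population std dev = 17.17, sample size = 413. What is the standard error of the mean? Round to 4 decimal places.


SE = sigma / sqrt(n)
sqrt(413) ≈ 20.322401
SE = 17.17 / 20.322401 ≈ 0.844880

0.8449


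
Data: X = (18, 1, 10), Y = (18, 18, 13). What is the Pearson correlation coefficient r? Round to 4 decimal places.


r = sum((xi-xbar)(yi-ybar)) / sqrt(sum((xi-xbar)^2) * sum((yi-ybar)^2))
n = 3, xbar = 29/3 ≈ 9.666667, ybar = 49/3 ≈ 16.333333
Sxy = sum((xi-xbar)(yi-ybar)) = -5/3 ≈ -1.666667
Sxx = sum((xi-xbar)^2) = 434/3 ≈ 144.666667
Syy = sum((yi-ybar)^2) = 50/3 ≈ 16.666667
sqrt(Sxx*Syy) ≈ 49.103066
r = Sxy / sqrt(Sxx*Syy) = -1.666667 / 49.103066 ≈ -0.033942

-0.0339


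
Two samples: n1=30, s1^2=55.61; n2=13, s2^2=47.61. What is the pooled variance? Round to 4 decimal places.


sp^2 = ((n1-1)*s1^2 + (n2-1)*s2^2)/(n1+n2-2)
(n1-1)*s1^2 = 29 * 55.61 = 1612.69
(n2-1)*s2^2 = 12 * 47.61 = 571.32
numerator = 1612.69 + 571.32 = 2184.01
n1+n2-2 = 41
sp^2 = 2184.01 / 41 = 218401/4100 ≈ 53.268537

53.2685


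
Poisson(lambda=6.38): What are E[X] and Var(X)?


E[X] = Var(X) = lambda = 6.38

6.38, 6.38


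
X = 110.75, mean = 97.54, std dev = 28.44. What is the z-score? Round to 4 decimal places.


z = (X - mu) / sigma
X - mu = 110.75 - 97.54 = 13.21
z = 13.21 / 28.44 = 1321/2844 ≈ 0.464487

0.4645


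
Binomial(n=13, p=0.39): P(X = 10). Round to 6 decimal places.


P = C(n,k) * p^k * (1-p)^(n-k)
C(13,10) = 286
p^k = 0.39^10 ≈ 0.00008140406
(1-p)^(n-k) = 0.61^3 = 0.226981
P = 286 * 0.00008140406 * 0.226981 ≈ 0.005284

0.005284


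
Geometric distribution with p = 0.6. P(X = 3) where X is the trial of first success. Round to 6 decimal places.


P = (1-p)^(k-1) * p
(1-p)^(k-1) = 0.4^2 = 0.16
P = 0.16 * 0.6 = 0.096

0.096000


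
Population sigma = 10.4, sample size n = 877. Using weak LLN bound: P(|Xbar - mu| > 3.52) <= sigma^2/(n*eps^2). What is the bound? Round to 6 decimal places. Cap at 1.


bound = min(1, sigma^2/(n*eps^2))
sigma^2 = 10.4^2 = 108.16
n*eps^2 = 877 * 3.52^2 = 877 * 12.3904 = 10866.3808
sigma^2/(n*eps^2) = 108.16 / 10866.3808 ≈ 0.00995364

0.009954


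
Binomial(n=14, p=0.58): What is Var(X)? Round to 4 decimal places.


Var = n*p*(1-p) = 14 * 0.58 * 0.42 = 3.4104

3.4104


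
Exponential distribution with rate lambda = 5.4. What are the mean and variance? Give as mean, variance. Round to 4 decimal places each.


mean = 1/lam, var = 1/lam^2
mean = 1 / 5.4 = 5/27 ≈ 0.185185
lam^2 = 5.4^2 = 29.16
var = 1 / 29.16 = 25/729 ≈ 0.034294

0.1852, 0.0343


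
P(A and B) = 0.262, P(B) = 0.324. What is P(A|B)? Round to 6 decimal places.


P(A|B) = P(A and B) / P(B) = 0.262 / 0.324 = 131/162 ≈ 0.80864198

0.808642


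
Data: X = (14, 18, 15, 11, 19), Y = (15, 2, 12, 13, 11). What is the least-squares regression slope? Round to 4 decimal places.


b = sum((xi-xbar)(yi-ybar)) / sum((xi-xbar)^2)
n = 5, xbar = 77/5 = 15.4, ybar = 53/5 = 10.6
Sxy = sum((xi-xbar)(yi-ybar)) = -38.2
Sxx = sum((xi-xbar)^2) = 41.2
b = Sxy / Sxx = -191/206 ≈ -0.927184

-0.9272


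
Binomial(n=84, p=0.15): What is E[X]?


E[X] = n*p = 84 * 0.15 = 12.6

12.6


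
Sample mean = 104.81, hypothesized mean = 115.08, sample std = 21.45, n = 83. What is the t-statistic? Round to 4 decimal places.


t = (xbar - mu0) / (s/sqrt(n))
xbar - mu0 = 104.81 - 115.08 = -10.27
sqrt(83) ≈ 9.11043358
s/sqrt(n) = 21.45 / 9.11043358 ≈ 2.35444338
t = -10.27 / 2.35444338 ≈ -4.361965

-4.3620


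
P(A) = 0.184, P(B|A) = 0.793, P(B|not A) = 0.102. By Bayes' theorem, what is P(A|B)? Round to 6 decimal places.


P(A|B) = P(B|A)*P(A) / P(B), P(B) = P(B|A)*P(A) + P(B|not A)*P(not A)
P(B|A)*P(A) = 0.793 * 0.184 = 0.145912
P(B|not A)*P(not A) = 0.102 * 0.816 = 0.083232
P(B) = 0.145912 + 0.083232 = 0.229144
P(A|B) = 0.145912 / 0.229144 ≈ 0.63676989

0.636770


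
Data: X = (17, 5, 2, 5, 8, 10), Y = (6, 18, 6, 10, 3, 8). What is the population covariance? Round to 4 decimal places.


Cov = (1/n)*sum((xi-xbar)(yi-ybar))
n = 6, xbar = 47/6 ≈ 7.833333, ybar = 51/6 = 8.5
sum((xi-xbar)(yi-ybar)) = -41.5
Cov = -41.5 / 6 = -83/12 ≈ -6.916667

-6.9167


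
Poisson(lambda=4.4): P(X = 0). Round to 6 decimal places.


P = e^(-lam) * lam^k / k!
e^(-4.4) ≈ 0.01227734
lam^k = 4.4^0 = 1
k! = 0! = 1
P = 0.01227734 * 1 / 1 ≈ 0.012277

0.012277


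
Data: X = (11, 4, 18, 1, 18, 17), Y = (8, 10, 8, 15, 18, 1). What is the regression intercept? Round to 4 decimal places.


a = ybar - b*xbar, where b = sum((xi-xbar)(yi-ybar)) / sum((xi-xbar)^2)
n = 6, xbar = 69/6 = 11.5, ybar = 60/6 = 10
Sxy = sum((xi-xbar)(yi-ybar)) = -62
Sxx = sum((xi-xbar)^2) = 281.5
b = Sxy / Sxx = -124/563 ≈ -0.220249
a = 10 - (-0.220249) * 11.5 = 7056/563 ≈ 12.532860

12.5329


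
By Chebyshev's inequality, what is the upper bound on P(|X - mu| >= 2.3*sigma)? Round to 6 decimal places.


P <= 1/k^2
k^2 = 2.3^2 = 5.29
1/k^2 = 1 / 5.29 = 100/529 ≈ 0.18903592

0.189036


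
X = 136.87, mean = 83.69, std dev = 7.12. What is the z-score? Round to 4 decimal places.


z = (X - mu) / sigma
X - mu = 136.87 - 83.69 = 53.18
z = 53.18 / 7.12 = 2659/356 ≈ 7.469101

7.4691


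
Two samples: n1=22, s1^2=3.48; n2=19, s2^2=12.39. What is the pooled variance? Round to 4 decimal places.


sp^2 = ((n1-1)*s1^2 + (n2-1)*s2^2)/(n1+n2-2)
(n1-1)*s1^2 = 21 * 3.48 = 73.08
(n2-1)*s2^2 = 18 * 12.39 = 223.02
numerator = 73.08 + 223.02 = 296.1
n1+n2-2 = 39
sp^2 = 296.1 / 39 = 987/130 ≈ 7.592308

7.5923


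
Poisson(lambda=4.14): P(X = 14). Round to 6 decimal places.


P = e^(-lam) * lam^k / k!
e^(-4.14) ≈ 0.01592285
lam^k = 4.14^14 ≈ 434515002.262824
k! = 14! = 87178291200
P = 0.01592285 * 434515002.262824 / 87178291200 ≈ 0.000079

0.000079


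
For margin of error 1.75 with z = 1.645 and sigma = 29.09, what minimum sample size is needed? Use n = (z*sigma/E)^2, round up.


z*sigma/E = 1.645 * 29.09 / 1.75 = 27.3446
(z*sigma/E)^2 ≈ 747.727149
round up: n = 748

748


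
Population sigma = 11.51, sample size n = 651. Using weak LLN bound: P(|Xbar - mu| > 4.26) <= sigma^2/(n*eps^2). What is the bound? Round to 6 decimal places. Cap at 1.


bound = min(1, sigma^2/(n*eps^2))
sigma^2 = 11.51^2 = 132.4801
n*eps^2 = 651 * 4.26^2 = 651 * 18.1476 = 11814.0876
sigma^2/(n*eps^2) = 132.4801 / 11814.0876 ≈ 0.01121374

0.011214


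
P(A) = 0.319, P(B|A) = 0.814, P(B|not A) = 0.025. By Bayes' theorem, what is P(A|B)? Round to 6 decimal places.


P(A|B) = P(B|A)*P(A) / P(B), P(B) = P(B|A)*P(A) + P(B|not A)*P(not A)
P(B|A)*P(A) = 0.814 * 0.319 = 0.259666
P(B|not A)*P(not A) = 0.025 * 0.681 = 0.017025
P(B) = 0.259666 + 0.017025 = 0.276691
P(A|B) = 0.259666 / 0.276691 ≈ 0.93846927

0.938469


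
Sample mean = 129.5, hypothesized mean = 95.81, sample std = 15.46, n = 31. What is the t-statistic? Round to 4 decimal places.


t = (xbar - mu0) / (s/sqrt(n))
xbar - mu0 = 129.5 - 95.81 = 33.69
sqrt(31) ≈ 5.56776436
s/sqrt(n) = 15.46 / 5.56776436 ≈ 2.77669797
t = 33.69 / 2.77669797 ≈ 12.133117

12.1331


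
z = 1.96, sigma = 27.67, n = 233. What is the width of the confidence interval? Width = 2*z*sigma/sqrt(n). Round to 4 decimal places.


width = 2*z*sigma/sqrt(n)
2*z*sigma = 2 * 1.96 * 27.67 = 108.4664
sqrt(233) ≈ 15.264338
width = 108.4664 / 15.264338 ≈ 7.105870

7.1059


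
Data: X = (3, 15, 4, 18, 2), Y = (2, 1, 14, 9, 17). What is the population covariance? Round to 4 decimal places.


Cov = (1/n)*sum((xi-xbar)(yi-ybar))
n = 5, xbar = 42/5 = 8.4, ybar = 43/5 = 8.6
sum((xi-xbar)(yi-ybar)) = -88.2
Cov = -88.2 / 5 = -17.64

-17.6400


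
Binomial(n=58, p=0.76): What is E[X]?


E[X] = n*p = 58 * 0.76 = 44.08

44.08


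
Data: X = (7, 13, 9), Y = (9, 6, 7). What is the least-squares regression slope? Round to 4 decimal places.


b = sum((xi-xbar)(yi-ybar)) / sum((xi-xbar)^2)
n = 3, xbar = 29/3 ≈ 9.666667, ybar = 22/3 ≈ 7.333333
Sxy = sum((xi-xbar)(yi-ybar)) = -26/3 ≈ -8.666667
Sxx = sum((xi-xbar)^2) = 56/3 ≈ 18.666667
b = Sxy / Sxx = -13/28 ≈ -0.464286

-0.4643


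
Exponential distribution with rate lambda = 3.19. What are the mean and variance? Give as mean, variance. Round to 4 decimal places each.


mean = 1/lam, var = 1/lam^2
mean = 1 / 3.19 = 100/319 ≈ 0.313480
lam^2 = 3.19^2 = 10.1761
var = 1 / 10.1761 ≈ 0.098269

0.3135, 0.0983


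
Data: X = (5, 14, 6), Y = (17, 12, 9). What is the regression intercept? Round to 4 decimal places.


a = ybar - b*xbar, where b = sum((xi-xbar)(yi-ybar)) / sum((xi-xbar)^2)
n = 3, xbar = 25/3 ≈ 8.333333, ybar = 38/3 ≈ 12.666667
Sxy = sum((xi-xbar)(yi-ybar)) = -29/3 ≈ -9.666667
Sxx = sum((xi-xbar)^2) = 146/3 ≈ 48.666667
b = Sxy / Sxx = -29/146 ≈ -0.198630
a = 12.666667 - (-0.198630) * 8.333333 = 2091/146 ≈ 14.321918

14.3219


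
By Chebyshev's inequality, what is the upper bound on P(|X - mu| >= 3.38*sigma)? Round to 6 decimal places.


P <= 1/k^2
k^2 = 3.38^2 = 11.4244
1/k^2 = 1 / 11.4244 ≈ 0.08753195

0.087532


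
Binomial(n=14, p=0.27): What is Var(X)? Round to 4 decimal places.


Var = n*p*(1-p) = 14 * 0.27 * 0.73 = 2.7594

2.7594


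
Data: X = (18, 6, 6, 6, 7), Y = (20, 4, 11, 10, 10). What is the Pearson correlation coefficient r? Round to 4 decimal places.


r = sum((xi-xbar)(yi-ybar)) / sqrt(sum((xi-xbar)^2) * sum((yi-ybar)^2))
n = 5, xbar = 43/5 = 8.6, ybar = 55/5 = 11
Sxy = sum((xi-xbar)(yi-ybar)) = 107
Sxx = sum((xi-xbar)^2) = 111.2
Syy = sum((yi-ybar)^2) = 132
sqrt(Sxx*Syy) ≈ 121.154447
r = Sxy / sqrt(Sxx*Syy) = 107 / 121.154447 ≈ 0.883170

0.8832


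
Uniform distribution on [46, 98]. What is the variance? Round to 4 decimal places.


Var = (b-a)^2 / 12
(b-a)^2 = (98 - 46)^2 = 2704
Var = 2704/12 ≈ 225.333333

225.3333


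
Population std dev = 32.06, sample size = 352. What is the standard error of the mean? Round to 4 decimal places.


SE = sigma / sqrt(n)
sqrt(352) ≈ 18.761663
SE = 32.06 / 18.761663 ≈ 1.708804

1.7088


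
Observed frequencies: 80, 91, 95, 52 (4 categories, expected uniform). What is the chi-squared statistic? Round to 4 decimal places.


chi2 = sum((O-E)^2/E), E = total/4
total = 318, E = 318/4 = 79.5
(80 - 79.5)^2 / 79.5 = 0.25 / 79.5 = 1/318 ≈ 0.003145
(91 - 79.5)^2 / 79.5 = 132.25 / 79.5 = 529/318 ≈ 1.663522
(95 - 79.5)^2 / 79.5 = 240.25 / 79.5 = 961/318 ≈ 3.022013
(52 - 79.5)^2 / 79.5 = 756.25 / 79.5 = 3025/318 ≈ 9.512579
chi2 = 2258/159 ≈ 14.201258

14.2013


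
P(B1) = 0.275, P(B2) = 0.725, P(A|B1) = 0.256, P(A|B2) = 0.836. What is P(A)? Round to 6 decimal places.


P(A) = P(A|B1)*P(B1) + P(A|B2)*P(B2)
P(A|B1)*P(B1) = 0.256 * 0.275 = 0.0704
P(A|B2)*P(B2) = 0.836 * 0.725 = 0.6061
P(A) = 0.0704 + 0.6061 = 0.6765

0.676500


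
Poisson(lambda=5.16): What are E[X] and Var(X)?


E[X] = Var(X) = lambda = 5.16

5.16, 5.16


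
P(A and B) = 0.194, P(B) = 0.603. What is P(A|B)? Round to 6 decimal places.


P(A|B) = P(A and B) / P(B) = 0.194 / 0.603 = 194/603 ≈ 0.32172471

0.321725


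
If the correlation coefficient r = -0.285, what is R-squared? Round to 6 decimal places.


R^2 = r^2 = (-0.285)^2 = 0.081225

0.081225


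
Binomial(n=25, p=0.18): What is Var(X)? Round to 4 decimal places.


Var = n*p*(1-p) = 25 * 0.18 * 0.82 = 3.69

3.6900


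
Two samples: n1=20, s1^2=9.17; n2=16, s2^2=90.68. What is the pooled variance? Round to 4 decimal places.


sp^2 = ((n1-1)*s1^2 + (n2-1)*s2^2)/(n1+n2-2)
(n1-1)*s1^2 = 19 * 9.17 = 174.23
(n2-1)*s2^2 = 15 * 90.68 = 1360.2
numerator = 174.23 + 1360.2 = 1534.43
n1+n2-2 = 34
sp^2 = 1534.43 / 34 = 153443/3400 ≈ 45.130294

45.1303


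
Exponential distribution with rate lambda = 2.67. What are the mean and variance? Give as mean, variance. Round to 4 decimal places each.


mean = 1/lam, var = 1/lam^2
mean = 1 / 2.67 = 100/267 ≈ 0.374532
lam^2 = 2.67^2 = 7.1289
var = 1 / 7.1289 ≈ 0.140274

0.3745, 0.1403


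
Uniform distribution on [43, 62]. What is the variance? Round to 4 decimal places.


Var = (b-a)^2 / 12
(b-a)^2 = (62 - 43)^2 = 361
Var = 361/12 ≈ 30.083333

30.0833


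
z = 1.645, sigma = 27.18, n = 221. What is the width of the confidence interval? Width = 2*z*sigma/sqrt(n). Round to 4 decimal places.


width = 2*z*sigma/sqrt(n)
2*z*sigma = 2 * 1.645 * 27.18 = 89.4222
sqrt(221) ≈ 14.866069
width = 89.4222 / 14.866069 ≈ 6.015188

6.0152


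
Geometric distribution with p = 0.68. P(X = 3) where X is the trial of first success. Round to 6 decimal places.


P = (1-p)^(k-1) * p
(1-p)^(k-1) = 0.32^2 = 0.1024
P = 0.1024 * 0.68 = 0.069632

0.069632


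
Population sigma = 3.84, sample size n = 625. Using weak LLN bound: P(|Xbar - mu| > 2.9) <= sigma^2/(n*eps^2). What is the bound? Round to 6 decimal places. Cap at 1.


bound = min(1, sigma^2/(n*eps^2))
sigma^2 = 3.84^2 = 14.7456
n*eps^2 = 625 * 2.9^2 = 625 * 8.41 = 5256.25
sigma^2/(n*eps^2) = 14.7456 / 5256.25 ≈ 0.00280535

0.002805


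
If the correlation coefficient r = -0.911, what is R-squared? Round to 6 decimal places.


R^2 = r^2 = (-0.911)^2 = 0.829921

0.829921


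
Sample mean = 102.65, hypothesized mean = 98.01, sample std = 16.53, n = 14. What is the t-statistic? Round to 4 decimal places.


t = (xbar - mu0) / (s/sqrt(n))
xbar - mu0 = 102.65 - 98.01 = 4.64
sqrt(14) ≈ 3.74165739
s/sqrt(n) = 16.53 / 3.74165739 ≈ 4.41782833
t = 4.64 / 4.41782833 ≈ 1.050290

1.0503


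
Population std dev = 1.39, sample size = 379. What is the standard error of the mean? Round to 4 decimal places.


SE = sigma / sqrt(n)
sqrt(379) ≈ 19.467922
SE = 1.39 / 19.467922 ≈ 0.071400

0.0714
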